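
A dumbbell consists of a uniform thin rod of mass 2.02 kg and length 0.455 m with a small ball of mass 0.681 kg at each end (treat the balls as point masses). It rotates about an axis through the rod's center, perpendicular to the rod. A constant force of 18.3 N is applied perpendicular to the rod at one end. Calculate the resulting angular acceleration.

α ≈ 39.5 rad/s²

I_rod = (1/12)ML² = (1/12)(2.02)(0.455)² = 0.03485 kg·m².
I_balls = 2·m·(L/2)² = 2(0.681)(0.2275)² = 0.07049 kg·m².
Total I = 0.1053 kg·m².
τ = F·(L/2) = (18.3)(0.228) = 4.163 N·m.
α = τ/I = 4.163/0.1053 = 39.52 rad/s².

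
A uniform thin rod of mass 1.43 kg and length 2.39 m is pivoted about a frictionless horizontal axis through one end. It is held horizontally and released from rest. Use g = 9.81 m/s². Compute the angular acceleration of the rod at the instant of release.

α ≈ 6.16 rad/s²

About the pivot, I = (1/3)ML² = (1/3)(1.43)(2.39)² = 2.723 kg·m².
The weight acts at the center, a distance L/2 = 1.195 m from the pivot; τ = Mg(L/2) = 16.76 N·m.
α = τ/I = 16.76/2.723 = 6.157 rad/s².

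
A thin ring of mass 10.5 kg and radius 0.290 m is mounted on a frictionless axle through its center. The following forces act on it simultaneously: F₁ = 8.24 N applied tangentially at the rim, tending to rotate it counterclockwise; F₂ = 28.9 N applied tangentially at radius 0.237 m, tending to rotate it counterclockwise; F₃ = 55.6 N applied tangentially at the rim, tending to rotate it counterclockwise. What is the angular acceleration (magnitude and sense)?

α ≈ 28.7 rad/s², counterclockwise

I = MR² = (10.5)(0.290)² = 0.8830 kg·m².
Taking counterclockwise as positive: τ₁ = +(8.24)(0.290) = +2.390 N·m; τ₂ = +(28.9)(0.237) = +6.849 N·m; τ₃ = +(55.6)(0.290) = +16.12 N·m.
Net torque τ = 25.36 N·m.
α = τ/I = 25.36/0.8830 = 28.72 rad/s².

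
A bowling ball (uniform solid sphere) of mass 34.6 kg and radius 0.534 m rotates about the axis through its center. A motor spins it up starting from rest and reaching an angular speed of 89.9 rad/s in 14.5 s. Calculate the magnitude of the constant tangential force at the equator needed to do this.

I = (2/5)MR² = (2/5)(34.6)(0.534)² = 3.947 kg·m².
α = Δω/Δt = (89.9 − 0)/14.5 = 6.200 rad/s².
The required torque is τ = Iα = (3.947)(6.200) = 24.47 N·m.
A tangential force at the equator gives τ = FR, so F = τ/R = 24.47/0.534 = 45.82 N.

F ≈ 45.8 N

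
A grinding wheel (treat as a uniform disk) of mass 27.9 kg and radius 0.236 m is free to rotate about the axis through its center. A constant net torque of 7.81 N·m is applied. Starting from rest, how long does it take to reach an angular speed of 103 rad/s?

I = ½MR² = (1/2)(27.9)(0.236)² = 0.7770 kg·m².
α = τ/I = 7.81/0.7770 = 10.05 rad/s².
ω = αt ⇒ t = ω/α = 103/10.05 = 10.25 s.

t ≈ 10.2 s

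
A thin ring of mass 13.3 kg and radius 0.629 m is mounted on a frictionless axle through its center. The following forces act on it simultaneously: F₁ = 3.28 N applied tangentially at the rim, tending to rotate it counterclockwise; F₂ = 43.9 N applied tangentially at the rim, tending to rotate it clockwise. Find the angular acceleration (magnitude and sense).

I = MR² = (13.3)(0.629)² = 5.262 kg·m².
Taking counterclockwise as positive: τ₁ = +(3.28)(0.629) = +2.063 N·m; τ₂ = −(43.9)(0.629) = −27.61 N·m.
Net torque τ = -25.55 N·m.
α = τ/I = -25.55/5.262 = -4.856 rad/s².

α ≈ 4.86 rad/s², clockwise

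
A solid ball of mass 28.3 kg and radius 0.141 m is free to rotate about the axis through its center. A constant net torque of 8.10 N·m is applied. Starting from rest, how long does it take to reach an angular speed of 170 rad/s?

t ≈ 4.72 s

I = (2/5)MR² = (2/5)(28.3)(0.141)² = 0.2251 kg·m².
α = τ/I = 8.10/0.2251 = 35.99 rad/s².
ω = αt ⇒ t = ω/α = 170/35.99 = 4.723 s.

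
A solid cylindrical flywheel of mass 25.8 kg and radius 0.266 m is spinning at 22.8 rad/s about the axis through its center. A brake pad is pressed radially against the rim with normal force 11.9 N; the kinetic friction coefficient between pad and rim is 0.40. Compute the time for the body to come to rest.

t ≈ 16.4 s

I = ½MR² = (1/2)(25.8)(0.266)² = 0.9128 kg·m².
Friction force f = μN = (0.40)(11.9) = 4.760 N at the rim; torque magnitude τ = fR = 1.266 N·m, opposing ω.
|α| = τ/I = 1.266/0.9128 = 1.387 rad/s² (deceleration).
0 = ω₀ − |α|t ⇒ t = ω₀/|α| = 22.8/1.387 = 16.44 s.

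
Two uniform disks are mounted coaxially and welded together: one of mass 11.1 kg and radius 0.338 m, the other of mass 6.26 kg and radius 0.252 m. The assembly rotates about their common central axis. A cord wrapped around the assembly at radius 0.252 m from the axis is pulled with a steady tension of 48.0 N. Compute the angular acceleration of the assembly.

α ≈ 14.5 rad/s²

I = ½M₁R₁² + ½M₂R₂² = ½(11.1)(0.338)² + ½(6.26)(0.252)² = 0.8328 kg·m².
τ = F r = (48.0)(0.252) = 12.10 N·m.
α = τ/I = 12.10/0.8328 = 14.52 rad/s².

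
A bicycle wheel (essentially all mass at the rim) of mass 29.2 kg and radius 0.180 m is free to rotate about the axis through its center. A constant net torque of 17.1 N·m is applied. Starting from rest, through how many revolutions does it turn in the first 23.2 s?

≈ 774 revolutions

I = MR² = (29.2)(0.180)² = 0.9461 kg·m².
α = τ/I = 17.1/0.9461 = 18.07 rad/s².
θ = ½αt² = ½(18.07)(23.2)² = 4864 rad.
Revolutions = θ/(2π) = 774.2.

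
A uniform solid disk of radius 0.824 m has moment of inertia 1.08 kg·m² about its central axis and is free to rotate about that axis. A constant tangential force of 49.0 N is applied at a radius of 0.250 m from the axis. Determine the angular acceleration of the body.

τ = F·r = (49.0)(0.250) = 12.25 N·m.
From τ = Iα: α = 12.25/1.080 = 11.34 rad/s².

α ≈ 11.3 rad/s²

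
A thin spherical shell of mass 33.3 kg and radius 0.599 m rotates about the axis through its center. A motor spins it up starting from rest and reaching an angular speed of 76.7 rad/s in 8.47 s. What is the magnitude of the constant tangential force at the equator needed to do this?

F ≈ 120 N

I = (2/3)MR² = (2/3)(33.3)(0.599)² = 7.965 kg·m².
α = Δω/Δt = (76.7 − 0)/8.47 = 9.055 rad/s².
The required torque is τ = Iα = (7.965)(9.055) = 72.13 N·m.
A tangential force at the equator gives τ = FR, so F = τ/R = 72.13/0.599 = 120.4 N.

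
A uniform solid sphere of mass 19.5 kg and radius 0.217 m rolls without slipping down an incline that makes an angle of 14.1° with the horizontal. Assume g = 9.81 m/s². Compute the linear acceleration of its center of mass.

Translation along the incline: Mg sinθ − f = Ma.
Rotation about the center: fR = Iα with I = (2/5)MR². No-slip gives a = αR, so f = (I/R²)a = (2/5)M a.
Substituting: Mg sinθ = (1 + 0.4000)Ma, so a = g sinθ/(1 + 0.4000) = (9.81) sin 14.1° / 1.400 = 1.707 m/s².

a ≈ 1.71 m/s²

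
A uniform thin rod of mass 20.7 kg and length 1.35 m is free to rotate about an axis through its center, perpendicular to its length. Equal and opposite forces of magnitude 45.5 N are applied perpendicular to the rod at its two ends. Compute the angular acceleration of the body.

α ≈ 19.5 rad/s²

I = (1/12)ML² = (1/12)(20.7)(1.35)² = 3.144 kg·m².
The couple gives τ = F·(L/2) + F·(L/2) = F L = (45.5)(1.35) = 61.43 N·m.
From τ = Iα: α = 61.43/3.144 = 19.54 rad/s².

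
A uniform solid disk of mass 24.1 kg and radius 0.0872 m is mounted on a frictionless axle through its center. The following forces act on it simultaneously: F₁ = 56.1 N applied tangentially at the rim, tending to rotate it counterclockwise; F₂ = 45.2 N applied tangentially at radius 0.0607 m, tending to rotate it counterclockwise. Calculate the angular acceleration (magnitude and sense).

α ≈ 83.3 rad/s², counterclockwise

I = ½MR² = (1/2)(24.1)(0.0872)² = 0.09163 kg·m².
Taking counterclockwise as positive: τ₁ = +(56.1)(0.0872) = +4.892 N·m; τ₂ = +(45.2)(0.0607) = +2.744 N·m.
Net torque τ = 7.636 N·m.
α = τ/I = 7.636/0.09163 = 83.33 rad/s².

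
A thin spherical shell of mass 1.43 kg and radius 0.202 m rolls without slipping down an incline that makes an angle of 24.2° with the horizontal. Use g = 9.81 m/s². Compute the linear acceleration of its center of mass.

a ≈ 2.41 m/s²

Translation along the incline: Mg sinθ − f = Ma.
Rotation about the center: fR = Iα with I = (2/3)MR². No-slip gives a = αR, so f = (I/R²)a = (2/3)M a.
Substituting: Mg sinθ = (1 + 0.6667)Ma, so a = g sinθ/(1 + 0.6667) = (9.81) sin 24.2° / 1.667 = 2.413 m/s².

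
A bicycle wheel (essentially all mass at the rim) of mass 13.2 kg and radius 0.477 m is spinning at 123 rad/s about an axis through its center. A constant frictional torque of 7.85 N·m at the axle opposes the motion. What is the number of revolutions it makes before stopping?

I = MR² = (13.2)(0.477)² = 3.003 kg·m².
The net torque has magnitude 7.85 N·m, opposing ω.
|α| = τ/I = 7.850/3.003 = 2.614 rad/s² (deceleration).
ω² = ω₀² − 2|α|θ with ω = 0 ⇒ θ = ω₀²/(2|α|) = 2894 rad = 460.6 rev.

≈ 461 revolutions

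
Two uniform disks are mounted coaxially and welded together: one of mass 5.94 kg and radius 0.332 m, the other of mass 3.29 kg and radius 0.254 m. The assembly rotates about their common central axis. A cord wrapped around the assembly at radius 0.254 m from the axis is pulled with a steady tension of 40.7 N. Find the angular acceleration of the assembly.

I = ½M₁R₁² + ½M₂R₂² = ½(5.94)(0.332)² + ½(3.29)(0.254)² = 0.4335 kg·m².
τ = F r = (40.7)(0.254) = 10.34 N·m.
α = τ/I = 10.34/0.4335 = 23.85 rad/s².

α ≈ 23.8 rad/s²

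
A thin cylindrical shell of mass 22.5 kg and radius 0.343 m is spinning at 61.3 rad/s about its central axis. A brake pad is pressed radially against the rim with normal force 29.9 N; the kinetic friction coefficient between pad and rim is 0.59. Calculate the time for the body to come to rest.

t ≈ 26.8 s

I = MR² = (22.5)(0.343)² = 2.647 kg·m².
Friction force f = μN = (0.59)(29.9) = 17.64 N at the rim; torque magnitude τ = fR = 6.051 N·m, opposing ω.
|α| = τ/I = 6.051/2.647 = 2.286 rad/s² (deceleration).
0 = ω₀ − |α|t ⇒ t = ω₀/|α| = 61.3/2.286 = 26.82 s.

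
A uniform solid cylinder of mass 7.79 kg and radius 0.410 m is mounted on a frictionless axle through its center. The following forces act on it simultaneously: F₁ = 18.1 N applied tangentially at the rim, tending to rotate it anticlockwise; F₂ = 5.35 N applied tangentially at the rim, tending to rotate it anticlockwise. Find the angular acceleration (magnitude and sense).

I = ½MR² = (1/2)(7.79)(0.410)² = 0.6547 kg·m².
Taking anticlockwise as positive: τ₁ = +(18.1)(0.410) = +7.421 N·m; τ₂ = +(5.35)(0.410) = +2.193 N·m.
Net torque τ = 9.614 N·m.
α = τ/I = 9.614/0.6547 = 14.68 rad/s².

α ≈ 14.7 rad/s², anticlockwise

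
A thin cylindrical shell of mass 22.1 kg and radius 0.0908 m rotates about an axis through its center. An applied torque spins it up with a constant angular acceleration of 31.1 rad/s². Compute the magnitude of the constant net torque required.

I = MR² = (22.1)(0.0908)² = 0.1822 kg·m².
τ = Iα = (0.1822)(31.10) = 5.667 N·m.

τ ≈ 5.67 N·m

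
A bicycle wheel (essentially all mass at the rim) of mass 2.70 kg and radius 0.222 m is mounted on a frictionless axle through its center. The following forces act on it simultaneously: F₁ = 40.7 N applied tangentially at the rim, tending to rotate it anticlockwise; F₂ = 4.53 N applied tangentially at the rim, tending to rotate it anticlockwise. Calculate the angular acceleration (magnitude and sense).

α ≈ 75.5 rad/s², anticlockwise

I = MR² = (2.70)(0.222)² = 0.1331 kg·m².
Taking anticlockwise as positive: τ₁ = +(40.7)(0.222) = +9.035 N·m; τ₂ = +(4.53)(0.222) = +1.006 N·m.
Net torque τ = 10.04 N·m.
α = τ/I = 10.04/0.1331 = 75.46 rad/s².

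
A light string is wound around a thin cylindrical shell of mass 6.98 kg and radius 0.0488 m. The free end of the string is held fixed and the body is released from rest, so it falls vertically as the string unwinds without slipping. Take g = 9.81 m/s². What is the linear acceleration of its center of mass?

a ≈ 4.91 m/s²

Translation: Mg − T = Ma. Rotation about the center: TR = Iα with I = MR².
With a = αR: T = (I/R²)a = M a, so Mg = (1 + 1.000)Ma.
a = g/(1 + 1.000) = 9.81/2.000 = 4.905 m/s².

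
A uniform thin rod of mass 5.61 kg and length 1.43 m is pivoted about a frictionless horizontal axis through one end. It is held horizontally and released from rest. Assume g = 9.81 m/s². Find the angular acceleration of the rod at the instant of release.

About the pivot, I = (1/3)ML² = (1/3)(5.61)(1.43)² = 3.824 kg·m².
The weight acts at the center, a distance L/2 = 0.7150 m from the pivot; τ = Mg(L/2) = 39.35 N·m.
α = τ/I = 39.35/3.824 = 10.29 rad/s².

α ≈ 10.3 rad/s²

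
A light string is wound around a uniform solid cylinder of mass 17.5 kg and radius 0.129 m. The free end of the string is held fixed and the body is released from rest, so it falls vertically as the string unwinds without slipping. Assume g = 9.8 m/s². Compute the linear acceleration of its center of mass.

a ≈ 6.53 m/s²

Translation: Mg − T = Ma. Rotation about the center: TR = Iα with I = ½MR².
With a = αR: T = (I/R²)a = (1/2)M a, so Mg = (1 + 0.5000)Ma.
a = g/(1 + 0.5000) = 9.8/1.500 = 6.533 m/s².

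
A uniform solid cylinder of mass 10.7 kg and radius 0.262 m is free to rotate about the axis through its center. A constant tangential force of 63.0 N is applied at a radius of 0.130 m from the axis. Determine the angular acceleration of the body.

α ≈ 22.3 rad/s²

I = ½MR² = (1/2)(10.7)(0.262)² = 0.3672 kg·m².
τ = F·r = (63.0)(0.130) = 8.190 N·m.
From τ = Iα: α = 8.190/0.3672 = 22.30 rad/s².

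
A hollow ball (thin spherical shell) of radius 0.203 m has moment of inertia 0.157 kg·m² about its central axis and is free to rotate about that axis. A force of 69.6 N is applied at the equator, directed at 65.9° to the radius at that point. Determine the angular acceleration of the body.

α ≈ 82.1 rad/s²

Only the tangential component produces torque: τ = F R sinθ = (69.6)(0.203) sin 65.9° = 12.90 N·m.
From τ = Iα: α = 12.90/0.1570 = 82.15 rad/s².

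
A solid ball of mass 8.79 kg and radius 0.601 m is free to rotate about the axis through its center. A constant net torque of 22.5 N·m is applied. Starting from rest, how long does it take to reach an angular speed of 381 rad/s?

t ≈ 21.5 s

I = (2/5)MR² = (2/5)(8.79)(0.601)² = 1.270 kg·m².
α = τ/I = 22.5/1.270 = 17.72 rad/s².
ω = αt ⇒ t = ω/α = 381/17.72 = 21.51 s.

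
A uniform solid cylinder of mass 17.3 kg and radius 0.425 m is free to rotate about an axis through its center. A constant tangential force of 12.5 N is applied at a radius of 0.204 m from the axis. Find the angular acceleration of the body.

α ≈ 1.63 rad/s²

I = ½MR² = (1/2)(17.3)(0.425)² = 1.562 kg·m².
τ = F·r = (12.5)(0.204) = 2.550 N·m.
Newton's second law for rotation, τ = Iα, gives α = τ/I = 2.550/1.562 = 1.632 rad/s².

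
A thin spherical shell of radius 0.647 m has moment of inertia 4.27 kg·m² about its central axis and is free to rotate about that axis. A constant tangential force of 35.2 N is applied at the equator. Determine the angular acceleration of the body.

α ≈ 5.33 rad/s²

τ = F R = (35.2)(0.647) = 22.77 N·m.
Newton's second law for rotation, τ = Iα, gives α = τ/I = 22.77/4.270 = 5.334 rad/s².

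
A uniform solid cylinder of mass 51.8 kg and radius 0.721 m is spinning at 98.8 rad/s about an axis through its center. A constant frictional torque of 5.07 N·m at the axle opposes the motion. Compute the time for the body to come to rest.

t ≈ 262 s

I = ½MR² = (1/2)(51.8)(0.721)² = 13.46 kg·m².
The net torque has magnitude 5.07 N·m, opposing ω.
|α| = τ/I = 5.070/13.46 = 0.3766 rad/s² (deceleration).
0 = ω₀ − |α|t ⇒ t = ω₀/|α| = 98.8/0.3766 = 262.4 s.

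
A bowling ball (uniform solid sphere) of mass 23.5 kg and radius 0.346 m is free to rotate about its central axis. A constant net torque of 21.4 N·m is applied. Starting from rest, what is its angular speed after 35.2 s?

I = (2/5)MR² = (2/5)(23.5)(0.346)² = 1.125 kg·m².
α = τ/I = 21.4/1.125 = 19.02 rad/s².
ω = ω₀ + αt = 0 + (19.02)(35.2) = 669.4 rad/s.

ω ≈ 669 rad/s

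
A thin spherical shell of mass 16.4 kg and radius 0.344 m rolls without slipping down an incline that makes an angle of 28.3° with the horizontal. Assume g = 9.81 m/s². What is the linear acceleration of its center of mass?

Translation along the incline: Mg sinθ − f = Ma.
Rotation about the center: fR = Iα with I = (2/3)MR². No-slip gives a = αR, so f = (I/R²)a = (2/3)M a.
Substituting: Mg sinθ = (1 + 0.6667)Ma, so a = g sinθ/(1 + 0.6667) = (9.81) sin 28.3° / 1.667 = 2.790 m/s².

a ≈ 2.79 m/s²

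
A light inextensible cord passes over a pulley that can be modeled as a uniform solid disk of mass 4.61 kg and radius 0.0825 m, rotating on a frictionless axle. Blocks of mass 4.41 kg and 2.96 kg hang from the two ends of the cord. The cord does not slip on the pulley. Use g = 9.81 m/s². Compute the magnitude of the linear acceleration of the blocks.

I = ½MR² = (1/2)(4.61)(0.0825)² = 0.01569 kg·m².
Heavier block: m₁g − T₁ = m₁a. Lighter block: T₂ − m₂g = m₂a.
Pulley: (T₁ − T₂)R = Iα = I(a/R), so T₁ − T₂ = (I/R²)a = (1/2)M_p a = 2.305·a.
Adding the three: (m₁ − m₂)g = (m₁ + m₂ + 2.305)a, so a = (4.41 − 2.96)(9.81)/(4.41 + 2.96 + 2.305) = 1.470 m/s².

a ≈ 1.47 m/s²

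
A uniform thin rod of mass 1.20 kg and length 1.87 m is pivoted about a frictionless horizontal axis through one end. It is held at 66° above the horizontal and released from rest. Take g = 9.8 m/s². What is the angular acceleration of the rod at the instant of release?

About the pivot, I = (1/3)ML² = (1/3)(1.20)(1.87)² = 1.399 kg·m².
The weight acts at the center, a distance L/2 = 0.9350 m from the pivot; τ = Mg(L/2) cos 66° = 4.472 N·m.
α = τ/I = 4.472/1.399 = 3.197 rad/s².

α ≈ 3.20 rad/s²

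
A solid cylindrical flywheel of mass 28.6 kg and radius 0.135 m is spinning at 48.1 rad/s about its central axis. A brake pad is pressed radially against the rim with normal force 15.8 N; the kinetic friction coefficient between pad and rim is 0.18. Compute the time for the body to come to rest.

I = ½MR² = (1/2)(28.6)(0.135)² = 0.2606 kg·m².
Friction force f = μN = (0.18)(15.8) = 2.844 N at the rim; torque magnitude τ = fR = 0.3839 N·m, opposing ω.
|α| = τ/I = 0.3839/0.2606 = 1.473 rad/s² (deceleration).
0 = ω₀ − |α|t ⇒ t = ω₀/|α| = 48.1/1.473 = 32.65 s.

t ≈ 32.7 s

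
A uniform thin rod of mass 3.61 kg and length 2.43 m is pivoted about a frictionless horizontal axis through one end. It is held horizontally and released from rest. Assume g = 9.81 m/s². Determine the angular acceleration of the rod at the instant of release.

About the pivot, I = (1/3)ML² = (1/3)(3.61)(2.43)² = 7.106 kg·m².
The weight acts at the center, a distance L/2 = 1.215 m from the pivot; τ = Mg(L/2) = 43.03 N·m.
α = τ/I = 43.03/7.106 = 6.056 rad/s².

α ≈ 6.06 rad/s²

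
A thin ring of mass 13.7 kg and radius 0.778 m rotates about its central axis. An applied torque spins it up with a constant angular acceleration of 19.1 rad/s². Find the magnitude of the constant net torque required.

I = MR² = (13.7)(0.778)² = 8.292 kg·m².
τ = Iα = (8.292)(19.10) = 158.4 N·m.

τ ≈ 158 N·m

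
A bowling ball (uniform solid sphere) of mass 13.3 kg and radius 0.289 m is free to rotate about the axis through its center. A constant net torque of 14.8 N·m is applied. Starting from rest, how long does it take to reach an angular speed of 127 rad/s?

I = (2/5)MR² = (2/5)(13.3)(0.289)² = 0.4443 kg·m².
α = τ/I = 14.8/0.4443 = 33.31 rad/s².
ω = αt ⇒ t = ω/α = 127/33.31 = 3.813 s.

t ≈ 3.81 s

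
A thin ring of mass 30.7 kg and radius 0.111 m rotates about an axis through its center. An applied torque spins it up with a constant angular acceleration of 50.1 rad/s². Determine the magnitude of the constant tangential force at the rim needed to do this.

I = MR² = (30.7)(0.111)² = 0.3783 kg·m².
The required torque is τ = Iα = (0.3783)(50.10) = 18.95 N·m.
A tangential force at the rim gives τ = FR, so F = τ/R = 18.95/0.111 = 170.7 N.

F ≈ 171 N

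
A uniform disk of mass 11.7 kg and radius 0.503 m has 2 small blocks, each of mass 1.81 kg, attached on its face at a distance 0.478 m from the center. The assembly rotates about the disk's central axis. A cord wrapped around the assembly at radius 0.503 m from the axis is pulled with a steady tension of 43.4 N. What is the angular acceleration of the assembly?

α ≈ 9.46 rad/s²

I_disk = ½MR² = ½(11.7)(0.503)² = 1.480 kg·m².
I_blocks = 2·m·r² = 2(1.81)(0.478)² = 0.8271 kg·m².
Total I = 2.307 kg·m².
τ = F r = (43.4)(0.503) = 21.83 N·m.
α = τ/I = 21.83/2.307 = 9.462 rad/s².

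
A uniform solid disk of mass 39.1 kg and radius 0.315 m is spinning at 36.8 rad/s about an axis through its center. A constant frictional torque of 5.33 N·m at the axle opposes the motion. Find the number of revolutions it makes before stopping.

I = ½MR² = (1/2)(39.1)(0.315)² = 1.940 kg·m².
The net torque has magnitude 5.33 N·m, opposing ω.
|α| = τ/I = 5.330/1.940 = 2.748 rad/s² (deceleration).
ω² = ω₀² − 2|α|θ with ω = 0 ⇒ θ = ω₀²/(2|α|) = 246.4 rad = 39.22 rev.

≈ 39.2 revolutions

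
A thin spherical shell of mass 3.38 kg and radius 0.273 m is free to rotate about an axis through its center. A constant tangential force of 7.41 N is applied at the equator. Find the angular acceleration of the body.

α ≈ 12.0 rad/s²

I = (2/3)MR² = (2/3)(3.38)(0.273)² = 0.1679 kg·m².
τ = F R = (7.41)(0.273) = 2.023 N·m.
From τ = Iα: α = 2.023/0.1679 = 12.05 rad/s².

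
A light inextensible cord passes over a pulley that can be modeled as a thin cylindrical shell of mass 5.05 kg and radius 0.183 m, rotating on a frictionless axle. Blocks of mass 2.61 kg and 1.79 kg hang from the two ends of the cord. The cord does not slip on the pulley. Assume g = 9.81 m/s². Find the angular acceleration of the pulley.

I = MR² = (5.05)(0.183)² = 0.1691 kg·m².
Heavier block: m₁g − T₁ = m₁a. Lighter block: T₂ − m₂g = m₂a.
Pulley: (T₁ − T₂)R = Iα = I(a/R), so T₁ − T₂ = (I/R²)a = 1·M_p a = 5.050·a.
Adding the three: (m₁ − m₂)g = (m₁ + m₂ + 5.050)a, so a = (2.61 − 1.79)(9.81)/(2.61 + 1.79 + 5.050) = 0.8512 m/s².
α = a/R = 0.8512/0.183 = 4.652 rad/s².

α ≈ 4.65 rad/s²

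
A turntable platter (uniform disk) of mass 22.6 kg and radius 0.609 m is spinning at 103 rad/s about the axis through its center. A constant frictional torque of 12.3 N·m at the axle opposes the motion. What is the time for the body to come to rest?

t ≈ 35.1 s

I = ½MR² = (1/2)(22.6)(0.609)² = 4.191 kg·m².
The net torque has magnitude 12.3 N·m, opposing ω.
|α| = τ/I = 12.30/4.191 = 2.935 rad/s² (deceleration).
0 = ω₀ − |α|t ⇒ t = ω₀/|α| = 103/2.935 = 35.09 s.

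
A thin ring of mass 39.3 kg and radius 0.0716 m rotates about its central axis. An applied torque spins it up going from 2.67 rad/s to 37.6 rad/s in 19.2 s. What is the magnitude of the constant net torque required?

τ ≈ 0.367 N·m

I = MR² = (39.3)(0.0716)² = 0.2015 kg·m².
α = Δω/Δt = (37.6 − 2.67)/19.2 = 1.819 rad/s².
τ = Iα = (0.2015)(1.819) = 0.3665 N·m.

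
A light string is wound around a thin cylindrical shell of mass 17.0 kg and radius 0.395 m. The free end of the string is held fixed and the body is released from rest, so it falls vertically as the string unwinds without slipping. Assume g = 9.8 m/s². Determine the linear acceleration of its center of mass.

a ≈ 4.90 m/s²

Translation: Mg − T = Ma. Rotation about the center: TR = Iα with I = MR².
With a = αR: T = (I/R²)a = M a, so Mg = (1 + 1.000)Ma.
a = g/(1 + 1.000) = 9.8/2.000 = 4.900 m/s².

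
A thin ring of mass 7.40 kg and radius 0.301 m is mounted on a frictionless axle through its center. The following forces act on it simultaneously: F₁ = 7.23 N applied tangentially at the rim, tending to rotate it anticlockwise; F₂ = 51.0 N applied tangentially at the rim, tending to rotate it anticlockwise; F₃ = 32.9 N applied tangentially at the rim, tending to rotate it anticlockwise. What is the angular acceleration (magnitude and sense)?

I = MR² = (7.40)(0.301)² = 0.6704 kg·m².
Taking anticlockwise as positive: τ₁ = +(7.23)(0.301) = +2.176 N·m; τ₂ = +(51.0)(0.301) = +15.35 N·m; τ₃ = +(32.9)(0.301) = +9.903 N·m.
Net torque τ = 27.43 N·m.
α = τ/I = 27.43/0.6704 = 40.91 rad/s².

α ≈ 40.9 rad/s², anticlockwise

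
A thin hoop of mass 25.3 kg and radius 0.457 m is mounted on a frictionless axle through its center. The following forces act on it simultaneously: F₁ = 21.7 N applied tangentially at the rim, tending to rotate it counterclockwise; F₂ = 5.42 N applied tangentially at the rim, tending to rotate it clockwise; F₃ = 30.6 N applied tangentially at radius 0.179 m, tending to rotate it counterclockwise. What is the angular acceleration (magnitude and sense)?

I = MR² = (25.3)(0.457)² = 5.284 kg·m².
Taking counterclockwise as positive: τ₁ = +(21.7)(0.457) = +9.917 N·m; τ₂ = −(5.42)(0.457) = −2.477 N·m; τ₃ = +(30.6)(0.179) = +5.477 N·m.
Net torque τ = 12.92 N·m.
α = τ/I = 12.92/5.284 = 2.445 rad/s².

α ≈ 2.44 rad/s², counterclockwise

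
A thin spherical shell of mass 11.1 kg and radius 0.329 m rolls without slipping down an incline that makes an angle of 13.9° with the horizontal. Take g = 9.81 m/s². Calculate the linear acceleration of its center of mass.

a ≈ 1.41 m/s²

Translation along the incline: Mg sinθ − f = Ma.
Rotation about the center: fR = Iα with I = (2/3)MR². No-slip gives a = αR, so f = (I/R²)a = (2/3)M a.
Substituting: Mg sinθ = (1 + 0.6667)Ma, so a = g sinθ/(1 + 0.6667) = (9.81) sin 13.9° / 1.667 = 1.414 m/s².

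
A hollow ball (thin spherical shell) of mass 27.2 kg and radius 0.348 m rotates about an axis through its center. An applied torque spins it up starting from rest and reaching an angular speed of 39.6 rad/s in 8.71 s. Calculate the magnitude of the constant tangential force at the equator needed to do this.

F ≈ 28.7 N

I = (2/3)MR² = (2/3)(27.2)(0.348)² = 2.196 kg·m².
α = Δω/Δt = (39.6 − 0)/8.71 = 4.546 rad/s².
The required torque is τ = Iα = (2.196)(4.546) = 9.984 N·m.
A tangential force at the equator gives τ = FR, so F = τ/R = 9.984/0.348 = 28.69 N.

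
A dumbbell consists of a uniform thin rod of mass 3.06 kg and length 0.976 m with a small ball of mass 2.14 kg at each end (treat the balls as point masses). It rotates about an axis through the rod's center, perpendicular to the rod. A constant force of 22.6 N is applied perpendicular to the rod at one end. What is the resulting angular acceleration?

α ≈ 8.74 rad/s²

I_rod = (1/12)ML² = (1/12)(3.06)(0.976)² = 0.2429 kg·m².
I_balls = 2·m·(L/2)² = 2(2.14)(0.4880)² = 1.019 kg·m².
Total I = 1.262 kg·m².
τ = F·(L/2) = (22.6)(0.488) = 11.03 N·m.
α = τ/I = 11.03/1.262 = 8.738 rad/s².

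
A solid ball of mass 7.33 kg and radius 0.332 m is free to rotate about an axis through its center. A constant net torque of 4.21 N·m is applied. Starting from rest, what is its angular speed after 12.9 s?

ω ≈ 168 rad/s

I = (2/5)MR² = (2/5)(7.33)(0.332)² = 0.3232 kg·m².
α = τ/I = 4.21/0.3232 = 13.03 rad/s².
ω = ω₀ + αt = 0 + (13.03)(12.9) = 168.0 rad/s.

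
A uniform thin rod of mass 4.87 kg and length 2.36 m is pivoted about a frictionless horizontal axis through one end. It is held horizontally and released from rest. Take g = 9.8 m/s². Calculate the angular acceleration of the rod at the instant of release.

α ≈ 6.23 rad/s²

About the pivot, I = (1/3)ML² = (1/3)(4.87)(2.36)² = 9.041 kg·m².
The weight acts at the center, a distance L/2 = 1.180 m from the pivot; τ = Mg(L/2) = 56.32 N·m.
α = τ/I = 56.32/9.041 = 6.229 rad/s².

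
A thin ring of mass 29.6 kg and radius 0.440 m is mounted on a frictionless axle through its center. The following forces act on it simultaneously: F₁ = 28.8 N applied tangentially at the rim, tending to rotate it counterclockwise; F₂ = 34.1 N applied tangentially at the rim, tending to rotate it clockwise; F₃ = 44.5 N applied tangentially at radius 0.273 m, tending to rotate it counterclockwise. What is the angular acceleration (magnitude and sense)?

α ≈ 1.71 rad/s², counterclockwise

I = MR² = (29.6)(0.440)² = 5.731 kg·m².
Taking counterclockwise as positive: τ₁ = +(28.8)(0.440) = +12.67 N·m; τ₂ = −(34.1)(0.440) = −15.00 N·m; τ₃ = +(44.5)(0.273) = +12.15 N·m.
Net torque τ = 9.816 N·m.
α = τ/I = 9.816/5.731 = 1.713 rad/s².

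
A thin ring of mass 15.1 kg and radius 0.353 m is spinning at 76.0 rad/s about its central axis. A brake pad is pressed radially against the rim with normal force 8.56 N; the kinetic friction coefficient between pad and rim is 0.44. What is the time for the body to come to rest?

I = MR² = (15.1)(0.353)² = 1.882 kg·m².
Friction force f = μN = (0.44)(8.56) = 3.766 N at the rim; torque magnitude τ = fR = 1.330 N·m, opposing ω.
|α| = τ/I = 1.330/1.882 = 0.7066 rad/s² (deceleration).
0 = ω₀ − |α|t ⇒ t = ω₀/|α| = 76.0/0.7066 = 107.6 s.

t ≈ 108 s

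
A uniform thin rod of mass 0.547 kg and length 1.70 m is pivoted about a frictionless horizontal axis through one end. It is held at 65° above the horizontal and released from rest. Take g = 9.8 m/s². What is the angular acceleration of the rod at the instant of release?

α ≈ 3.65 rad/s²

About the pivot, I = (1/3)ML² = (1/3)(0.547)(1.70)² = 0.5269 kg·m².
The weight acts at the center, a distance L/2 = 0.8500 m from the pivot; τ = Mg(L/2) cos 65° = 1.926 N·m.
α = τ/I = 1.926/0.5269 = 3.654 rad/s².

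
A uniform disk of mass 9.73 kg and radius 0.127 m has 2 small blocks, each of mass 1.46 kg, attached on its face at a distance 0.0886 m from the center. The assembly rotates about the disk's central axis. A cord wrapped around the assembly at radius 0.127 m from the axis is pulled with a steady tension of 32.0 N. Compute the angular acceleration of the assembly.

I_disk = ½MR² = ½(9.73)(0.127)² = 0.07847 kg·m².
I_blocks = 2·m·r² = 2(1.46)(0.0886)² = 0.02292 kg·m².
Total I = 0.1014 kg·m².
τ = F r = (32.0)(0.127) = 4.064 N·m.
α = τ/I = 4.064/0.1014 = 40.08 rad/s².

α ≈ 40.1 rad/s²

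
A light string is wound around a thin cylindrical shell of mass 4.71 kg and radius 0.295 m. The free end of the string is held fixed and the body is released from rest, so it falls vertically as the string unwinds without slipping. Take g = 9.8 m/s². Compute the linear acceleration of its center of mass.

a ≈ 4.90 m/s²

Translation: Mg − T = Ma. Rotation about the center: TR = Iα with I = MR².
With a = αR: T = (I/R²)a = M a, so Mg = (1 + 1.000)Ma.
a = g/(1 + 1.000) = 9.8/2.000 = 4.900 m/s².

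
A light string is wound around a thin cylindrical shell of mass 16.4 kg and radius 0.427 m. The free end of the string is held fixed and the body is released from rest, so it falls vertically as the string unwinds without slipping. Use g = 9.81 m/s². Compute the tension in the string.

T ≈ 80.4 N

Translation: Mg − T = Ma. Rotation about the center: TR = Iα with I = MR².
With a = αR: T = (I/R²)a = M a, so Mg = (1 + 1.000)Ma.
a = g/(1 + 1.000) = 9.81/2.000 = 4.905 m/s².
T = 1.000·M·a = (1.000)(16.4)(4.905) = 80.44 N.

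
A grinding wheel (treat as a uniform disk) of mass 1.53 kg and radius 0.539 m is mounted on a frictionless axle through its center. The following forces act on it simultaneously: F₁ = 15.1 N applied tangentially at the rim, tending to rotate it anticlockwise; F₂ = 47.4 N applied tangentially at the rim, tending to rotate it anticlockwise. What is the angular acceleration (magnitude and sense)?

α ≈ 152 rad/s², anticlockwise

I = ½MR² = (1/2)(1.53)(0.539)² = 0.2222 kg·m².
Taking anticlockwise as positive: τ₁ = +(15.1)(0.539) = +8.139 N·m; τ₂ = +(47.4)(0.539) = +25.55 N·m.
Net torque τ = 33.69 N·m.
α = τ/I = 33.69/0.2222 = 151.6 rad/s².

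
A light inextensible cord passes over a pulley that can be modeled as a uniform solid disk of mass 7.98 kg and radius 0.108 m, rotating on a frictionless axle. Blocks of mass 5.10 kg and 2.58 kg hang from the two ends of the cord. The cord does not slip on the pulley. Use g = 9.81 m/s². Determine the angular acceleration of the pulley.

I = ½MR² = (1/2)(7.98)(0.108)² = 0.04654 kg·m².
Heavier block: m₁g − T₁ = m₁a. Lighter block: T₂ − m₂g = m₂a.
Pulley: (T₁ − T₂)R = Iα = I(a/R), so T₁ − T₂ = (I/R²)a = (1/2)M_p a = 3.990·a.
Adding the three: (m₁ − m₂)g = (m₁ + m₂ + 3.990)a, so a = (5.10 − 2.58)(9.81)/(5.10 + 2.58 + 3.990) = 2.118 m/s².
α = a/R = 2.118/0.108 = 19.61 rad/s².

α ≈ 19.6 rad/s²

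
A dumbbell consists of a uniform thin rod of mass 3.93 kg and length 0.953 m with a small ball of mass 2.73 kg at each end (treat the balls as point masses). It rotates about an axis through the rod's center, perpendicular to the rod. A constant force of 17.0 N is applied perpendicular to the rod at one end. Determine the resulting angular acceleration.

α ≈ 5.27 rad/s²

I_rod = (1/12)ML² = (1/12)(3.93)(0.953)² = 0.2974 kg·m².
I_balls = 2·m·(L/2)² = 2(2.73)(0.4765)² = 1.240 kg·m².
Total I = 1.537 kg·m².
τ = F·(L/2) = (17.0)(0.476) = 8.101 N·m.
α = τ/I = 8.101/1.537 = 5.270 rad/s².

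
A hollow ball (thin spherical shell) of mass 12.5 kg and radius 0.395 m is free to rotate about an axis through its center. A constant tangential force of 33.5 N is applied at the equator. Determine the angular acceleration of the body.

I = (2/3)MR² = (2/3)(12.5)(0.395)² = 1.300 kg·m².
τ = F R = (33.5)(0.395) = 13.23 N·m.
From τ = Iα: α = 13.23/1.300 = 10.18 rad/s².

α ≈ 10.2 rad/s²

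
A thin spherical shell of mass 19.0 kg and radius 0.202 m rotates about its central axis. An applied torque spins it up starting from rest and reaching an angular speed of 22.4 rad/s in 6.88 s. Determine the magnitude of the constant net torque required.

τ ≈ 1.68 N·m

I = (2/3)MR² = (2/3)(19.0)(0.202)² = 0.5169 kg·m².
α = Δω/Δt = (22.4 − 0)/6.88 = 3.256 rad/s².
τ = Iα = (0.5169)(3.256) = 1.683 N·m.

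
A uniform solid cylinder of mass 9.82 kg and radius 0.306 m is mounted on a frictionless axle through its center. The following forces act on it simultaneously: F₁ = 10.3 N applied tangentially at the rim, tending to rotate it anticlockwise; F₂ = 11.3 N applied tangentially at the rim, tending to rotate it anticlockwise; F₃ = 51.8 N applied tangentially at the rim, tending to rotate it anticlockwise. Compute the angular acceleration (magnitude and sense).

I = ½MR² = (1/2)(9.82)(0.306)² = 0.4598 kg·m².
Taking anticlockwise as positive: τ₁ = +(10.3)(0.306) = +3.152 N·m; τ₂ = +(11.3)(0.306) = +3.458 N·m; τ₃ = +(51.8)(0.306) = +15.85 N·m.
Net torque τ = 22.46 N·m.
α = τ/I = 22.46/0.4598 = 48.85 rad/s².

α ≈ 48.9 rad/s², anticlockwise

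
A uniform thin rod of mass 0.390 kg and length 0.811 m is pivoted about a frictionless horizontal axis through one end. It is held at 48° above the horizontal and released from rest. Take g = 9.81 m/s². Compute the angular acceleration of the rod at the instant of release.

About the pivot, I = (1/3)ML² = (1/3)(0.390)(0.811)² = 0.08550 kg·m².
The weight acts at the center, a distance L/2 = 0.4055 m from the pivot; τ = Mg(L/2) cos 48° = 1.038 N·m.
α = τ/I = 1.038/0.08550 = 12.14 rad/s².
(Equivalently α = (3g/(2L)) cos 48° = 12.14 rad/s².)

α ≈ 12.1 rad/s²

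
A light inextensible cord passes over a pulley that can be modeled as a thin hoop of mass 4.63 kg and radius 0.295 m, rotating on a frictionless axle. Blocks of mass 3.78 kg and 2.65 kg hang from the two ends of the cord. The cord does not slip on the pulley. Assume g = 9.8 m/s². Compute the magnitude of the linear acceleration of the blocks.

a ≈ 1.00 m/s²

I = MR² = (4.63)(0.295)² = 0.4029 kg·m².
Heavier block: m₁g − T₁ = m₁a. Lighter block: T₂ − m₂g = m₂a.
Pulley: (T₁ − T₂)R = Iα = I(a/R), so T₁ − T₂ = (I/R²)a = 1·M_p a = 4.630·a.
Adding the three: (m₁ − m₂)g = (m₁ + m₂ + 4.630)a, so a = (3.78 − 2.65)(9.8)/(3.78 + 2.65 + 4.630) = 1.001 m/s².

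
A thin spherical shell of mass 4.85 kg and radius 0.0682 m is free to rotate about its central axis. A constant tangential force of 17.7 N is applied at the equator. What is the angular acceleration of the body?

α ≈ 80.3 rad/s²

I = (2/3)MR² = (2/3)(4.85)(0.0682)² = 0.01504 kg·m².
τ = F R = (17.7)(0.0682) = 1.207 N·m.
From τ = Iα: α = 1.207/0.01504 = 80.27 rad/s².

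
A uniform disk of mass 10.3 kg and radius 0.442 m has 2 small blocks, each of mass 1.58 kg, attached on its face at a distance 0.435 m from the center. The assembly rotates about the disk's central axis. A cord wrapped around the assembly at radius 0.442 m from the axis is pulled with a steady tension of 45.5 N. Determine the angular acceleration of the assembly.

I_disk = ½MR² = ½(10.3)(0.442)² = 1.006 kg·m².
I_blocks = 2·m·r² = 2(1.58)(0.435)² = 0.5980 kg·m².
Total I = 1.604 kg·m².
τ = F r = (45.5)(0.442) = 20.11 N·m.
α = τ/I = 20.11/1.604 = 12.54 rad/s².

α ≈ 12.5 rad/s²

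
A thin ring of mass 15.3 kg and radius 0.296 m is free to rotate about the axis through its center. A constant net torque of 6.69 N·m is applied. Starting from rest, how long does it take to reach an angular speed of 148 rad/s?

t ≈ 29.7 s

I = MR² = (15.3)(0.296)² = 1.341 kg·m².
α = τ/I = 6.69/1.341 = 4.991 rad/s².
ω = αt ⇒ t = ω/α = 148/4.991 = 29.66 s.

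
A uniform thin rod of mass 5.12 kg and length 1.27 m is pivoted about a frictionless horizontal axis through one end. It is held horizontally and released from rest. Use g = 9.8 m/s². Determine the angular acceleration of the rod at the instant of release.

About the pivot, I = (1/3)ML² = (1/3)(5.12)(1.27)² = 2.753 kg·m².
The weight acts at the center, a distance L/2 = 0.6350 m from the pivot; τ = Mg(L/2) = 31.86 N·m.
α = τ/I = 31.86/2.753 = 11.57 rad/s².

α ≈ 11.6 rad/s²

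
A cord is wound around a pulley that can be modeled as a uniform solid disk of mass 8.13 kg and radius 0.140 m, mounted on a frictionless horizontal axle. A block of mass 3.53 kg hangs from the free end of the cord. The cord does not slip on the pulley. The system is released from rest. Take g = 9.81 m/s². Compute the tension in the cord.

T ≈ 18.5 N

I = ½MR² = (1/2)(8.13)(0.140)² = 0.07967 kg·m².
Block: mg − T = ma. Pulley: TR = Iα. No-slip: a = αR, so T = (I/R²)a = 4.065·a.
Then mg = (m + 4.065)a, so a = (3.53)(9.81)/(3.53 + 4.065) = 4.559 m/s².
T = 4.065·a = 18.53 N.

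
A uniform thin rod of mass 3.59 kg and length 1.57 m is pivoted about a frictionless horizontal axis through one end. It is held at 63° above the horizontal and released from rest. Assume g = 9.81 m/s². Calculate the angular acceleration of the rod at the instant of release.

α ≈ 4.26 rad/s²

About the pivot, I = (1/3)ML² = (1/3)(3.59)(1.57)² = 2.950 kg·m².
The weight acts at the center, a distance L/2 = 0.7850 m from the pivot; τ = Mg(L/2) cos 63° = 12.55 N·m.
α = τ/I = 12.55/2.950 = 4.255 rad/s².
(Equivalently α = (3g/(2L)) cos 63° = 4.255 rad/s².)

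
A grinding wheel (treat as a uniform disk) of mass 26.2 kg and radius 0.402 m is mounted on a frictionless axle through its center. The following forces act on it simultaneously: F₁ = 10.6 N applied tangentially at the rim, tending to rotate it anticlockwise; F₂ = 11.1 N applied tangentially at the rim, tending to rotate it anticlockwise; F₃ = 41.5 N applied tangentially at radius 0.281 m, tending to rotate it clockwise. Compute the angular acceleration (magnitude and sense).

α ≈ 1.39 rad/s², clockwise

I = ½MR² = (1/2)(26.2)(0.402)² = 2.117 kg·m².
Taking anticlockwise as positive: τ₁ = +(10.6)(0.402) = +4.261 N·m; τ₂ = +(11.1)(0.402) = +4.462 N·m; τ₃ = −(41.5)(0.281) = −11.66 N·m.
Net torque τ = -2.938 N·m.
α = τ/I = -2.938/2.117 = -1.388 rad/s².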